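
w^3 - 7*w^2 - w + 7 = (w - 7)*(w - 1)*(w + 1)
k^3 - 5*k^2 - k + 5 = (k - 5)*(k - 1)*(k + 1)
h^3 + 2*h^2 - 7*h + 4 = (h - 1)^2*(h + 4)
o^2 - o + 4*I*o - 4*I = (o - 1)*(o + 4*I)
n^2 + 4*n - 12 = (n - 2)*(n + 6)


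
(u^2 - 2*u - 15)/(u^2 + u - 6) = (u - 5)/(u - 2)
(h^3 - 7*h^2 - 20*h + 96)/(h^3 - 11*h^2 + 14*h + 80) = (h^2 + h - 12)/(h^2 - 3*h - 10)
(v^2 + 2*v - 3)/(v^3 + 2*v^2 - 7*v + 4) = (v + 3)/(v^2 + 3*v - 4)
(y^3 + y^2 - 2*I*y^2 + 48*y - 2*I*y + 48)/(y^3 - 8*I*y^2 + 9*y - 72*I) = (y^2 + y*(1 + 6*I) + 6*I)/(y^2 + 9)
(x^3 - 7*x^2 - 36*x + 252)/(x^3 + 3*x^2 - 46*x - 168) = (x - 6)/(x + 4)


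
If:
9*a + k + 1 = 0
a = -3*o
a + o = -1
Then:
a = -3/2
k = 25/2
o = 1/2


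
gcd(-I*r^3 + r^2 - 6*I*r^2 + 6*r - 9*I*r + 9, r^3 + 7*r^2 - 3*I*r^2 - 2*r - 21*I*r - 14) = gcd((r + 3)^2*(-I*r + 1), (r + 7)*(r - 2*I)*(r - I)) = 1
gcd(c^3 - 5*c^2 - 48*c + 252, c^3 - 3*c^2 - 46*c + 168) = c^2 + c - 42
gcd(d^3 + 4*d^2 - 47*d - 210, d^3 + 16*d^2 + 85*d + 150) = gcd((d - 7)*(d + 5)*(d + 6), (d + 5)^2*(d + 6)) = d^2 + 11*d + 30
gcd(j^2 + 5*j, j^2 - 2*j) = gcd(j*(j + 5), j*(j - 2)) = j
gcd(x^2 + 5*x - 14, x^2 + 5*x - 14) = x^2 + 5*x - 14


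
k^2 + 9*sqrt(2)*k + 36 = (k + 3*sqrt(2))*(k + 6*sqrt(2))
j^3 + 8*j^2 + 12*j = j*(j + 2)*(j + 6)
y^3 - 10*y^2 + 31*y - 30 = (y - 5)*(y - 3)*(y - 2)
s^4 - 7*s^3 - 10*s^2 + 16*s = s*(s - 8)*(s - 1)*(s + 2)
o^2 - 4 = (o - 2)*(o + 2)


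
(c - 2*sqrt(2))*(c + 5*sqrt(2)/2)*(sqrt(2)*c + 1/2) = sqrt(2)*c^3 + 3*c^2/2 - 39*sqrt(2)*c/4 - 5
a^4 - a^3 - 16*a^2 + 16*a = a*(a - 4)*(a - 1)*(a + 4)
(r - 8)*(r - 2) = r^2 - 10*r + 16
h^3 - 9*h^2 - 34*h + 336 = (h - 8)*(h - 7)*(h + 6)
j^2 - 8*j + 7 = (j - 7)*(j - 1)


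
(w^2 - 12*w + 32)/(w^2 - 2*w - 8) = (w - 8)/(w + 2)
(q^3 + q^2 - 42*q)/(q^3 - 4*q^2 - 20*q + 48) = q*(q + 7)/(q^2 + 2*q - 8)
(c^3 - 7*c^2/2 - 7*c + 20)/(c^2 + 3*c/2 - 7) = (2*c^2 - 3*c - 20)/(2*c + 7)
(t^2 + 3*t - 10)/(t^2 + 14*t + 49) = (t^2 + 3*t - 10)/(t^2 + 14*t + 49)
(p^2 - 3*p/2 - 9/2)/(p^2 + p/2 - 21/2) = (2*p + 3)/(2*p + 7)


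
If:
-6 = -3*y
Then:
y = 2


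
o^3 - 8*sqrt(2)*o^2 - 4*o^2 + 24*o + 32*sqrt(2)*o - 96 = (o - 4)*(o - 6*sqrt(2))*(o - 2*sqrt(2))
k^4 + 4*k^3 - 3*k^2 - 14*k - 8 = (k - 2)*(k + 1)^2*(k + 4)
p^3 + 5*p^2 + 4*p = p*(p + 1)*(p + 4)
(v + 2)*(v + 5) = v^2 + 7*v + 10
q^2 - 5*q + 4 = (q - 4)*(q - 1)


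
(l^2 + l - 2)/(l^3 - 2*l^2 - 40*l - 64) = (l - 1)/(l^2 - 4*l - 32)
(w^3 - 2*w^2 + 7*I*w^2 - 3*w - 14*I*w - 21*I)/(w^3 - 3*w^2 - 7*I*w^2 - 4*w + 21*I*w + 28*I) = (w^2 + w*(-3 + 7*I) - 21*I)/(w^2 - w*(4 + 7*I) + 28*I)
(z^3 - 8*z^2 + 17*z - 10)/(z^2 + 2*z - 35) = (z^2 - 3*z + 2)/(z + 7)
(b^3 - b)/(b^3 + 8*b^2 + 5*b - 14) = b*(b + 1)/(b^2 + 9*b + 14)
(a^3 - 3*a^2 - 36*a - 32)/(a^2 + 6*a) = (a^3 - 3*a^2 - 36*a - 32)/(a*(a + 6))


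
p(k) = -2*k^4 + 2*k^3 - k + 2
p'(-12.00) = 14687.00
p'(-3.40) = 382.79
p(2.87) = -89.28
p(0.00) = 2.00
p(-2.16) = -59.53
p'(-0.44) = 0.84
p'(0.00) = -1.00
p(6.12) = -2351.34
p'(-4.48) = 838.75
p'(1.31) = -8.69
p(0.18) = 1.83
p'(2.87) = -140.70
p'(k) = -8*k^3 + 6*k^2 - 1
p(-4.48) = -978.99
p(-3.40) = -340.48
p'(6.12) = -1610.04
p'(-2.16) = 107.62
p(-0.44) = 2.19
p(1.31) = -0.70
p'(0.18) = -0.85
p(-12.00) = -44914.00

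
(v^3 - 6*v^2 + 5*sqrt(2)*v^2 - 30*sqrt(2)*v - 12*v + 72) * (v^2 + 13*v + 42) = v^5 + 7*v^4 + 5*sqrt(2)*v^4 - 48*v^3 + 35*sqrt(2)*v^3 - 336*v^2 - 180*sqrt(2)*v^2 - 1260*sqrt(2)*v + 432*v + 3024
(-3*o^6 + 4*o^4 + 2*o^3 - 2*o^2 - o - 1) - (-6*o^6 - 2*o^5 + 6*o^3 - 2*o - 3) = 3*o^6 + 2*o^5 + 4*o^4 - 4*o^3 - 2*o^2 + o + 2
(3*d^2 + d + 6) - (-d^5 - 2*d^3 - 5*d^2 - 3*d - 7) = d^5 + 2*d^3 + 8*d^2 + 4*d + 13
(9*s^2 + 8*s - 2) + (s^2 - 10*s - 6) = 10*s^2 - 2*s - 8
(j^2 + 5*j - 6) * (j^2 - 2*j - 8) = j^4 + 3*j^3 - 24*j^2 - 28*j + 48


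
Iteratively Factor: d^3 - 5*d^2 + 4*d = (d - 4)*(d^2 - d) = d*(d - 4)*(d - 1)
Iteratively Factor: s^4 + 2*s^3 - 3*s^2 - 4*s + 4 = (s + 2)*(s^3 - 3*s + 2) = (s - 1)*(s + 2)*(s^2 + s - 2) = (s - 1)*(s + 2)^2*(s - 1)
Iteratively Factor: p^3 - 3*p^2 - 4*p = (p + 1)*(p^2 - 4*p) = (p - 4)*(p + 1)*(p)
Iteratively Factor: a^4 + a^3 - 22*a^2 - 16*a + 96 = (a - 4)*(a^3 + 5*a^2 - 2*a - 24) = (a - 4)*(a - 2)*(a^2 + 7*a + 12) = (a - 4)*(a - 2)*(a + 4)*(a + 3)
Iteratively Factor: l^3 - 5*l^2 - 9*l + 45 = (l + 3)*(l^2 - 8*l + 15) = (l - 3)*(l + 3)*(l - 5)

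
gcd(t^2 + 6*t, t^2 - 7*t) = t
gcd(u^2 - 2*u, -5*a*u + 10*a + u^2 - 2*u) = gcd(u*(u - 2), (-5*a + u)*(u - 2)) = u - 2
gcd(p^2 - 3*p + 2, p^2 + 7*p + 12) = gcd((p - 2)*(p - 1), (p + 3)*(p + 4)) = 1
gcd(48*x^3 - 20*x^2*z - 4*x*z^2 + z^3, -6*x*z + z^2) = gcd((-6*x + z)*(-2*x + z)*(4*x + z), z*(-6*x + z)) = 6*x - z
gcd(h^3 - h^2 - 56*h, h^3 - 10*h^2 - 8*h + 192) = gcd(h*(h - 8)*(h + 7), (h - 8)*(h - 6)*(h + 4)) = h - 8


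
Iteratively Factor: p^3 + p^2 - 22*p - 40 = (p + 2)*(p^2 - p - 20) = (p - 5)*(p + 2)*(p + 4)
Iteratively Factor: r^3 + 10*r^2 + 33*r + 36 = (r + 3)*(r^2 + 7*r + 12) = (r + 3)^2*(r + 4)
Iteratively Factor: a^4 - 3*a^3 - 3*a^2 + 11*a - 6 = (a - 3)*(a^3 - 3*a + 2) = (a - 3)*(a - 1)*(a^2 + a - 2) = (a - 3)*(a - 1)^2*(a + 2)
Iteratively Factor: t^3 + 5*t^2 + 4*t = (t + 4)*(t^2 + t) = (t + 1)*(t + 4)*(t)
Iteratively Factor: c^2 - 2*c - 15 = (c + 3)*(c - 5)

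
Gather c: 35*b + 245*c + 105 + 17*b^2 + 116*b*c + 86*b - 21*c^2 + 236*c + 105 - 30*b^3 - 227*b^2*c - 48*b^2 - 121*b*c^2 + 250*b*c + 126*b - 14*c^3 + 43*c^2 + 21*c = -30*b^3 - 31*b^2 + 247*b - 14*c^3 + c^2*(22 - 121*b) + c*(-227*b^2 + 366*b + 502) + 210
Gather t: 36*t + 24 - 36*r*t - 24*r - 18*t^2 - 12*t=-24*r - 18*t^2 + t*(24 - 36*r) + 24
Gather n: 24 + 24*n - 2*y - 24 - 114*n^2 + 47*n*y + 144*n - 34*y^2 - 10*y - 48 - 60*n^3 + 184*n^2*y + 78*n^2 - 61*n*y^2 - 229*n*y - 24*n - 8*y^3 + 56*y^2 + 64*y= -60*n^3 + n^2*(184*y - 36) + n*(-61*y^2 - 182*y + 144) - 8*y^3 + 22*y^2 + 52*y - 48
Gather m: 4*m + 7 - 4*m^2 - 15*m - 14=-4*m^2 - 11*m - 7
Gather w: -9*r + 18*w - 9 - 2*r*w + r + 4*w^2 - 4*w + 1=-8*r + 4*w^2 + w*(14 - 2*r) - 8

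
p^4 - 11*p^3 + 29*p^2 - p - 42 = (p - 7)*(p - 3)*(p - 2)*(p + 1)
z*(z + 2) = z^2 + 2*z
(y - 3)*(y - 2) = y^2 - 5*y + 6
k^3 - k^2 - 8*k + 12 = (k - 2)^2*(k + 3)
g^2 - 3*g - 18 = (g - 6)*(g + 3)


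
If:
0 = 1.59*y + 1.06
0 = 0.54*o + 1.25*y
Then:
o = 1.54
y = -0.67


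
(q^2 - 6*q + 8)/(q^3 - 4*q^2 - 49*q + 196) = (q - 2)/(q^2 - 49)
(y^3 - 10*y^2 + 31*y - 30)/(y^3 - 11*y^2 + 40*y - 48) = (y^2 - 7*y + 10)/(y^2 - 8*y + 16)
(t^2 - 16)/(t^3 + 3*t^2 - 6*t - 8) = (t - 4)/(t^2 - t - 2)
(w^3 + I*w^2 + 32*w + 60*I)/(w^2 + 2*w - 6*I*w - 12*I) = (w^2 + 7*I*w - 10)/(w + 2)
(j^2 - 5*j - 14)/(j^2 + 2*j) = (j - 7)/j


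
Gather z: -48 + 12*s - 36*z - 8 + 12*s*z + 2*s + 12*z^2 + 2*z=14*s + 12*z^2 + z*(12*s - 34) - 56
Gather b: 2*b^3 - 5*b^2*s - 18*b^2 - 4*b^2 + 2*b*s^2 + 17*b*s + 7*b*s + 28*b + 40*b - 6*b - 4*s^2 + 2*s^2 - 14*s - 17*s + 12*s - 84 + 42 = 2*b^3 + b^2*(-5*s - 22) + b*(2*s^2 + 24*s + 62) - 2*s^2 - 19*s - 42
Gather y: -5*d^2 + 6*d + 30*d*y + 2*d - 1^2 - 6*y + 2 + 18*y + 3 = -5*d^2 + 8*d + y*(30*d + 12) + 4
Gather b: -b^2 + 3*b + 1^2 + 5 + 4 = -b^2 + 3*b + 10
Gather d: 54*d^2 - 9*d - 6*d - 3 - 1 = 54*d^2 - 15*d - 4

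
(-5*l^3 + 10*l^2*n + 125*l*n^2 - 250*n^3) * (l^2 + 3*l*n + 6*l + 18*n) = -5*l^5 - 5*l^4*n - 30*l^4 + 155*l^3*n^2 - 30*l^3*n + 125*l^2*n^3 + 930*l^2*n^2 - 750*l*n^4 + 750*l*n^3 - 4500*n^4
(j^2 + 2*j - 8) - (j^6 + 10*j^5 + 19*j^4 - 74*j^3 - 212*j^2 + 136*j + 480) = -j^6 - 10*j^5 - 19*j^4 + 74*j^3 + 213*j^2 - 134*j - 488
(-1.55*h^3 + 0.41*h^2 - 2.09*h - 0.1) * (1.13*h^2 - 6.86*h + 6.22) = -1.7515*h^5 + 11.0963*h^4 - 14.8153*h^3 + 16.7746*h^2 - 12.3138*h - 0.622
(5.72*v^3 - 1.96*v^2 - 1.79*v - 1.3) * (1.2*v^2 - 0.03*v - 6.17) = 6.864*v^5 - 2.5236*v^4 - 37.3816*v^3 + 10.5869*v^2 + 11.0833*v + 8.021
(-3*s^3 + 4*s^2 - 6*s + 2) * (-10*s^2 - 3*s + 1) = 30*s^5 - 31*s^4 + 45*s^3 + 2*s^2 - 12*s + 2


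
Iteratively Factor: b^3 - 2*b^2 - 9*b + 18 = (b - 2)*(b^2 - 9) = (b - 3)*(b - 2)*(b + 3)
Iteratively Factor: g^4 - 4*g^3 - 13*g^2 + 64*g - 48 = (g - 1)*(g^3 - 3*g^2 - 16*g + 48) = (g - 3)*(g - 1)*(g^2 - 16) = (g - 4)*(g - 3)*(g - 1)*(g + 4)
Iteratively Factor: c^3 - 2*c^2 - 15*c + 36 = (c - 3)*(c^2 + c - 12) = (c - 3)*(c + 4)*(c - 3)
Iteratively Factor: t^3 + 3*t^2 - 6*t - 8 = (t + 4)*(t^2 - t - 2) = (t + 1)*(t + 4)*(t - 2)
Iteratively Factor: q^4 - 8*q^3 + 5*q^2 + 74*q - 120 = (q + 3)*(q^3 - 11*q^2 + 38*q - 40) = (q - 4)*(q + 3)*(q^2 - 7*q + 10) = (q - 5)*(q - 4)*(q + 3)*(q - 2)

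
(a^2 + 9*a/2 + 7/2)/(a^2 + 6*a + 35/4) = 2*(a + 1)/(2*a + 5)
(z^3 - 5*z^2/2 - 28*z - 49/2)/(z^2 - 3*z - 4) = (2*z^2 - 7*z - 49)/(2*(z - 4))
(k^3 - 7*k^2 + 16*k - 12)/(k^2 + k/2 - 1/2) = 2*(k^3 - 7*k^2 + 16*k - 12)/(2*k^2 + k - 1)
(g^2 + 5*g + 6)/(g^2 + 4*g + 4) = (g + 3)/(g + 2)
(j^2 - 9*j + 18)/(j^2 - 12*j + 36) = (j - 3)/(j - 6)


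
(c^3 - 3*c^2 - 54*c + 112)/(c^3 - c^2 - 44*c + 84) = (c - 8)/(c - 6)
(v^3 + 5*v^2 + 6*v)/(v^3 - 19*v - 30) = v/(v - 5)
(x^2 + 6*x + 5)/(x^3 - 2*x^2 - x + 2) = (x + 5)/(x^2 - 3*x + 2)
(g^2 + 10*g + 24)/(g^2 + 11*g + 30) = (g + 4)/(g + 5)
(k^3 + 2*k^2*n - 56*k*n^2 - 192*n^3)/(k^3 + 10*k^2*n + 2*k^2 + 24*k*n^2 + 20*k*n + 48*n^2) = (k - 8*n)/(k + 2)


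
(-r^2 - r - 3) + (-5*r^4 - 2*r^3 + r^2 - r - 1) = -5*r^4 - 2*r^3 - 2*r - 4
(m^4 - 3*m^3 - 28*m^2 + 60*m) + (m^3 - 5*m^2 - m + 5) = m^4 - 2*m^3 - 33*m^2 + 59*m + 5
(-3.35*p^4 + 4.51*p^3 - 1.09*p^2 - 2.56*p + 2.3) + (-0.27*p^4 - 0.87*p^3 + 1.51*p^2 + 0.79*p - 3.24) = -3.62*p^4 + 3.64*p^3 + 0.42*p^2 - 1.77*p - 0.94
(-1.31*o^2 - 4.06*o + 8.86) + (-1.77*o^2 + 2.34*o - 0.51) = -3.08*o^2 - 1.72*o + 8.35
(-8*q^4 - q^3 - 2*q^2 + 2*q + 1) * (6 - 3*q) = 24*q^5 - 45*q^4 - 18*q^2 + 9*q + 6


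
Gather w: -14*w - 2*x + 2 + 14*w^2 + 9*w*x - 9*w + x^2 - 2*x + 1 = 14*w^2 + w*(9*x - 23) + x^2 - 4*x + 3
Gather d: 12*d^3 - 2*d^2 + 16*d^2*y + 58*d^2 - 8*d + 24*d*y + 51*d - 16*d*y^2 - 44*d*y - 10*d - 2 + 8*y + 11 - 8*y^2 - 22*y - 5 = 12*d^3 + d^2*(16*y + 56) + d*(-16*y^2 - 20*y + 33) - 8*y^2 - 14*y + 4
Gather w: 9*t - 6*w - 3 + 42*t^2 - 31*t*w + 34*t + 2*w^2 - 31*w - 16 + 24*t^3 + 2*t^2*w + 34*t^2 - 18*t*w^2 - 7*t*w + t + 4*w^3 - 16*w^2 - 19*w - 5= 24*t^3 + 76*t^2 + 44*t + 4*w^3 + w^2*(-18*t - 14) + w*(2*t^2 - 38*t - 56) - 24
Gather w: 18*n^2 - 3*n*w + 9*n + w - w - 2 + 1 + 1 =18*n^2 - 3*n*w + 9*n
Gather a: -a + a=0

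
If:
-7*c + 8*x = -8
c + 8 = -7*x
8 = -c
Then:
No Solution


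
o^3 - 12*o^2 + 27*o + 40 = (o - 8)*(o - 5)*(o + 1)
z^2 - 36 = (z - 6)*(z + 6)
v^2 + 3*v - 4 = (v - 1)*(v + 4)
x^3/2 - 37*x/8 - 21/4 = (x/2 + 1)*(x - 7/2)*(x + 3/2)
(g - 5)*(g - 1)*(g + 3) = g^3 - 3*g^2 - 13*g + 15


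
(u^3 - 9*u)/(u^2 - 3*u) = u + 3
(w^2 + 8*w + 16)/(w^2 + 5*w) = (w^2 + 8*w + 16)/(w*(w + 5))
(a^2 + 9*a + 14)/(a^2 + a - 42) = (a + 2)/(a - 6)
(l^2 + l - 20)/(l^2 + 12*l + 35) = (l - 4)/(l + 7)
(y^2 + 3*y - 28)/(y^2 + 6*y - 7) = (y - 4)/(y - 1)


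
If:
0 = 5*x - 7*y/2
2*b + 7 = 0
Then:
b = -7/2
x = 7*y/10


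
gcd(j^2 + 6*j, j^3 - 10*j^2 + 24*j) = j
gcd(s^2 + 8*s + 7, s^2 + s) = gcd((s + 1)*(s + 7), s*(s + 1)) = s + 1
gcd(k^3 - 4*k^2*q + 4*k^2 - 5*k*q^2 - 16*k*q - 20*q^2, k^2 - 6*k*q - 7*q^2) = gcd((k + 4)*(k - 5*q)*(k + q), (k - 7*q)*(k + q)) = k + q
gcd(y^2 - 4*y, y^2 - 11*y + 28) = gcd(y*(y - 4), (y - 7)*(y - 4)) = y - 4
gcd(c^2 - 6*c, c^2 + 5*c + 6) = 1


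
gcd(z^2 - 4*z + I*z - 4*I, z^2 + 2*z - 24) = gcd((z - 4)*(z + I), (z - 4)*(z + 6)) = z - 4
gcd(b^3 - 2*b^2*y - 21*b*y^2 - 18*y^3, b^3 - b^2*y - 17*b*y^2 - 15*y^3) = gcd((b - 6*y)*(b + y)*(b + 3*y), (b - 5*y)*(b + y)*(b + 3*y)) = b^2 + 4*b*y + 3*y^2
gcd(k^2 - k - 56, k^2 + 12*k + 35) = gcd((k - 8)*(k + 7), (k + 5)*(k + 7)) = k + 7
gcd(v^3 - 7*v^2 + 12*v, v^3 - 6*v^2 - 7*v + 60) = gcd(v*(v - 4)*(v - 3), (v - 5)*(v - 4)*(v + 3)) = v - 4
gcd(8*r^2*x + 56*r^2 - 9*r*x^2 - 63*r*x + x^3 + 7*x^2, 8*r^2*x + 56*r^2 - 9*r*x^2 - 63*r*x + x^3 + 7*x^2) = 8*r^2*x + 56*r^2 - 9*r*x^2 - 63*r*x + x^3 + 7*x^2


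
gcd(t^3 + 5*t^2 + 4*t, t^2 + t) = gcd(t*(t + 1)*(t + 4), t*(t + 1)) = t^2 + t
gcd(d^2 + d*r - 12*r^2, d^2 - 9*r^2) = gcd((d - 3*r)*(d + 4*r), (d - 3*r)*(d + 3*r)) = -d + 3*r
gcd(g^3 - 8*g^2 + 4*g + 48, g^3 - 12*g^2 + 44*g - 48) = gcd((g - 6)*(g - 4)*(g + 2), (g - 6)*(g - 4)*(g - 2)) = g^2 - 10*g + 24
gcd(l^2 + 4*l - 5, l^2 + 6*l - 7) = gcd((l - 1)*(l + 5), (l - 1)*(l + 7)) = l - 1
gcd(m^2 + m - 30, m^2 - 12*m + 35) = m - 5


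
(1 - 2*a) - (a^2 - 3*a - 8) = -a^2 + a + 9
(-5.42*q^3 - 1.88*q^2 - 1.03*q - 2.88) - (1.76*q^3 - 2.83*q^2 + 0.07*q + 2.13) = -7.18*q^3 + 0.95*q^2 - 1.1*q - 5.01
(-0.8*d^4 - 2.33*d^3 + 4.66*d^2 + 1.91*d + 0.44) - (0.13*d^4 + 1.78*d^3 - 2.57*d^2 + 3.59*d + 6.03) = -0.93*d^4 - 4.11*d^3 + 7.23*d^2 - 1.68*d - 5.59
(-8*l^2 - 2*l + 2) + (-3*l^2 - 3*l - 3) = -11*l^2 - 5*l - 1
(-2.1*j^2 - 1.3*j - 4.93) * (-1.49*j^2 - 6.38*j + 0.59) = 3.129*j^4 + 15.335*j^3 + 14.4007*j^2 + 30.6864*j - 2.9087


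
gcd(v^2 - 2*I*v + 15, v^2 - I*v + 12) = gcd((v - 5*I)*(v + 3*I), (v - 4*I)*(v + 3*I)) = v + 3*I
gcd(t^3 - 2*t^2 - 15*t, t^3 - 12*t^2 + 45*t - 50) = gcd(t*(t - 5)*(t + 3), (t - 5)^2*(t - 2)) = t - 5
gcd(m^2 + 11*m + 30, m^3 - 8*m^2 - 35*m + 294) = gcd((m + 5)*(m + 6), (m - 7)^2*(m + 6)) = m + 6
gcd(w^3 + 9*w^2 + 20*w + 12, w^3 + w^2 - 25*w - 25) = w + 1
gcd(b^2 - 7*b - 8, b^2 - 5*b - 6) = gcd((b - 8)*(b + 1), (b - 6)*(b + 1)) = b + 1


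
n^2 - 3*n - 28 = (n - 7)*(n + 4)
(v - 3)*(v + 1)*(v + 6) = v^3 + 4*v^2 - 15*v - 18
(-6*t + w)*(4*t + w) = -24*t^2 - 2*t*w + w^2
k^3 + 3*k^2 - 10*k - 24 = (k - 3)*(k + 2)*(k + 4)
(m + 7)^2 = m^2 + 14*m + 49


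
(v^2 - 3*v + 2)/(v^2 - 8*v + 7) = (v - 2)/(v - 7)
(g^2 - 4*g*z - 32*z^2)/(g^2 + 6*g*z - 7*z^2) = (g^2 - 4*g*z - 32*z^2)/(g^2 + 6*g*z - 7*z^2)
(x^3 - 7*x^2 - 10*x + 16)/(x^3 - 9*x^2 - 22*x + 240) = (x^2 + x - 2)/(x^2 - x - 30)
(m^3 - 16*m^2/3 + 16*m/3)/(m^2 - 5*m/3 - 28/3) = m*(3*m - 4)/(3*m + 7)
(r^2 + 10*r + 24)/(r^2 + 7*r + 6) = (r + 4)/(r + 1)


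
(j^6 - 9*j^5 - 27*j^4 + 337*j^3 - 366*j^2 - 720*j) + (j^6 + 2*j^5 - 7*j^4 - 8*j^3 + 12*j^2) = 2*j^6 - 7*j^5 - 34*j^4 + 329*j^3 - 354*j^2 - 720*j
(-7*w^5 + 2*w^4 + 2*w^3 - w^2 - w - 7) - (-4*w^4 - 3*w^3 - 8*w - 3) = -7*w^5 + 6*w^4 + 5*w^3 - w^2 + 7*w - 4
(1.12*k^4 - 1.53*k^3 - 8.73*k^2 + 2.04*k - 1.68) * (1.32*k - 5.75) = 1.4784*k^5 - 8.4596*k^4 - 2.7261*k^3 + 52.8903*k^2 - 13.9476*k + 9.66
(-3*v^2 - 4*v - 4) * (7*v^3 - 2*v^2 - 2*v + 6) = -21*v^5 - 22*v^4 - 14*v^3 - 2*v^2 - 16*v - 24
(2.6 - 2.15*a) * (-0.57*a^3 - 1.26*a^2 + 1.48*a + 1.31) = 1.2255*a^4 + 1.227*a^3 - 6.458*a^2 + 1.0315*a + 3.406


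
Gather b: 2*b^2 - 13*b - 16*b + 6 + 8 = 2*b^2 - 29*b + 14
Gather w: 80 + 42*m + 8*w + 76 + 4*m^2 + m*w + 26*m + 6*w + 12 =4*m^2 + 68*m + w*(m + 14) + 168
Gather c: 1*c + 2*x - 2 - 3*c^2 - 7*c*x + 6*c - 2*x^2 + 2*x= -3*c^2 + c*(7 - 7*x) - 2*x^2 + 4*x - 2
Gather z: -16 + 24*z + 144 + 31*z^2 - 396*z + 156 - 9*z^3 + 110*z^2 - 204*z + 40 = -9*z^3 + 141*z^2 - 576*z + 324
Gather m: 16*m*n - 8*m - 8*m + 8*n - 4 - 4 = m*(16*n - 16) + 8*n - 8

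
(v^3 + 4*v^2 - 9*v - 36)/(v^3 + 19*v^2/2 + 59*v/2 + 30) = 2*(v - 3)/(2*v + 5)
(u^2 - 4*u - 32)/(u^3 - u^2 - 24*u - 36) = (-u^2 + 4*u + 32)/(-u^3 + u^2 + 24*u + 36)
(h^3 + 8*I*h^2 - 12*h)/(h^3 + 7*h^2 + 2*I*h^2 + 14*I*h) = (h + 6*I)/(h + 7)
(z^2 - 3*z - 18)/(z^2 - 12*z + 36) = (z + 3)/(z - 6)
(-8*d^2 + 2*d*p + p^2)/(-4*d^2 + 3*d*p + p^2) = (-2*d + p)/(-d + p)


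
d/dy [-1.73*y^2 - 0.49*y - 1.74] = -3.46*y - 0.49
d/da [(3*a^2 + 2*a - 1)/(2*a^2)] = (1 - a)/a^3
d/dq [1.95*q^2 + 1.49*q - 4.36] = 3.9*q + 1.49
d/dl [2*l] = 2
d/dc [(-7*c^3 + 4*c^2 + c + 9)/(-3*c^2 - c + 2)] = (21*c^4 + 14*c^3 - 43*c^2 + 70*c + 11)/(9*c^4 + 6*c^3 - 11*c^2 - 4*c + 4)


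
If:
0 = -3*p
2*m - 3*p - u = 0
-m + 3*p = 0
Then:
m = 0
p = 0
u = 0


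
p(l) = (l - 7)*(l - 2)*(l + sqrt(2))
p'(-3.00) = 73.79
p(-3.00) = -79.29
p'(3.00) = -17.24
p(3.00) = -17.66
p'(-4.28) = 121.16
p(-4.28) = -203.01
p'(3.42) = -15.53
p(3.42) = -24.58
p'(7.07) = 43.96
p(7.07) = 3.01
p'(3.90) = -12.27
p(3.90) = -31.30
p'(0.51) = -5.69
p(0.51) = 18.61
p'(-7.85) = 305.24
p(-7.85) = -941.38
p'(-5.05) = 154.40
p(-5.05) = -308.87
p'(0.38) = -4.06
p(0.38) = 19.24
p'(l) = (l - 7)*(l - 2) + (l - 7)*(l + sqrt(2)) + (l - 2)*(l + sqrt(2)) = 3*l^2 - 18*l + 2*sqrt(2)*l - 9*sqrt(2) + 14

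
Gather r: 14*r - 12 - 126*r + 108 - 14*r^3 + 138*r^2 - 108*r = -14*r^3 + 138*r^2 - 220*r + 96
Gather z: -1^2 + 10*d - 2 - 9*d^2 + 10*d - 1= -9*d^2 + 20*d - 4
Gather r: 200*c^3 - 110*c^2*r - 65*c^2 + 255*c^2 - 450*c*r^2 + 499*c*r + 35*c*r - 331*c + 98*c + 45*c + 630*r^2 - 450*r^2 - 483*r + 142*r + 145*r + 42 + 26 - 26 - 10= 200*c^3 + 190*c^2 - 188*c + r^2*(180 - 450*c) + r*(-110*c^2 + 534*c - 196) + 32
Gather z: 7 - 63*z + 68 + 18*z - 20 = 55 - 45*z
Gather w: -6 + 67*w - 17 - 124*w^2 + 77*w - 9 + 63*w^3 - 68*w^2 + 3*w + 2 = 63*w^3 - 192*w^2 + 147*w - 30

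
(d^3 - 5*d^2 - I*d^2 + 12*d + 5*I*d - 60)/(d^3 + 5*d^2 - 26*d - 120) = (d^2 - I*d + 12)/(d^2 + 10*d + 24)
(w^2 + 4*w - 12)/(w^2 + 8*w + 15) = (w^2 + 4*w - 12)/(w^2 + 8*w + 15)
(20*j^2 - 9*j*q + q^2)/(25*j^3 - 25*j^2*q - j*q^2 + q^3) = (-4*j + q)/(-5*j^2 + 4*j*q + q^2)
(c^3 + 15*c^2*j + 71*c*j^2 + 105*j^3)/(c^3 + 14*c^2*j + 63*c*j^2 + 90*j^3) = (c + 7*j)/(c + 6*j)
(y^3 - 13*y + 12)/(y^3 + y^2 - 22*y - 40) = (y^2 - 4*y + 3)/(y^2 - 3*y - 10)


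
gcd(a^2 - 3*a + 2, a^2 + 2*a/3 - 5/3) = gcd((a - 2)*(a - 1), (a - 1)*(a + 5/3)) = a - 1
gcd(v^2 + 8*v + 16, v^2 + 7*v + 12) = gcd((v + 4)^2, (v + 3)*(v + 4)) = v + 4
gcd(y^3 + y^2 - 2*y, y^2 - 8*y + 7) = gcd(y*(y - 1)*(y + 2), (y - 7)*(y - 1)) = y - 1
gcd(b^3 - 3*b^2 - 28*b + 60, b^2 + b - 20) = b + 5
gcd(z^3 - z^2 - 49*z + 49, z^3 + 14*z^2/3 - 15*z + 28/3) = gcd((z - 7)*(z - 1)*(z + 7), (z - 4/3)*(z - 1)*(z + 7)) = z^2 + 6*z - 7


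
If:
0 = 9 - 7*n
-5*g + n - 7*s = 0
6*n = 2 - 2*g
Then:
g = -20/7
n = 9/7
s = 109/49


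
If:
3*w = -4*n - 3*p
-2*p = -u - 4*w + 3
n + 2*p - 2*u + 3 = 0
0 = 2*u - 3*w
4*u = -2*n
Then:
No Solution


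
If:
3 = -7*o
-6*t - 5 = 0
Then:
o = -3/7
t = -5/6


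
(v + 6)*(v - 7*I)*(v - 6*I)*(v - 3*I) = v^4 + 6*v^3 - 16*I*v^3 - 81*v^2 - 96*I*v^2 - 486*v + 126*I*v + 756*I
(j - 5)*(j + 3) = j^2 - 2*j - 15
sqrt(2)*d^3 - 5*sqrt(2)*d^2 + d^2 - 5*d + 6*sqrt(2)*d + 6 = (d - 3)*(d - 2)*(sqrt(2)*d + 1)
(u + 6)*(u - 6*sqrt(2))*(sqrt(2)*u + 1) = sqrt(2)*u^3 - 11*u^2 + 6*sqrt(2)*u^2 - 66*u - 6*sqrt(2)*u - 36*sqrt(2)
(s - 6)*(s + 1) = s^2 - 5*s - 6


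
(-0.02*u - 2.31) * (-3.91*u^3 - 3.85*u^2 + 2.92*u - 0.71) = 0.0782*u^4 + 9.1091*u^3 + 8.8351*u^2 - 6.731*u + 1.6401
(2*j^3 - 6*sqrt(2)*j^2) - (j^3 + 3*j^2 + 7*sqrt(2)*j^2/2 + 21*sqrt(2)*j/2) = j^3 - 19*sqrt(2)*j^2/2 - 3*j^2 - 21*sqrt(2)*j/2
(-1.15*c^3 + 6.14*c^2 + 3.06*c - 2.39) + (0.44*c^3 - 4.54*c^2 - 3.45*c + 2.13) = -0.71*c^3 + 1.6*c^2 - 0.39*c - 0.26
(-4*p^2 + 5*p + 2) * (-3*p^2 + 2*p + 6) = 12*p^4 - 23*p^3 - 20*p^2 + 34*p + 12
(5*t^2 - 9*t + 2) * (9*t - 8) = 45*t^3 - 121*t^2 + 90*t - 16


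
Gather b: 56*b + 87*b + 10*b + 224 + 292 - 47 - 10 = 153*b + 459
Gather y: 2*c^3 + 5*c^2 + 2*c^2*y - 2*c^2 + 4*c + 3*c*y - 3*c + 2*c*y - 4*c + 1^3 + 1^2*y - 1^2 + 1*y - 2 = 2*c^3 + 3*c^2 - 3*c + y*(2*c^2 + 5*c + 2) - 2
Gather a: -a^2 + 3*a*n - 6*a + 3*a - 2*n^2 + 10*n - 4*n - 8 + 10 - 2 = -a^2 + a*(3*n - 3) - 2*n^2 + 6*n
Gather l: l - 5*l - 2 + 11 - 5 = 4 - 4*l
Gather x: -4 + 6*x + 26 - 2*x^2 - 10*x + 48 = -2*x^2 - 4*x + 70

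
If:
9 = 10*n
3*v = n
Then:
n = 9/10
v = 3/10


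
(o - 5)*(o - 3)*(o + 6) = o^3 - 2*o^2 - 33*o + 90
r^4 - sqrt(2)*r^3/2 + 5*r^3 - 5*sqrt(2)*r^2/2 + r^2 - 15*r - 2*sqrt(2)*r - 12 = (r + 1)*(r + 4)*(r - 3*sqrt(2)/2)*(r + sqrt(2))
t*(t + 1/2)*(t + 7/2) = t^3 + 4*t^2 + 7*t/4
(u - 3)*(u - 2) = u^2 - 5*u + 6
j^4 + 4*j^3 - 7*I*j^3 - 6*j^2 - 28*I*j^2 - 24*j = j*(j + 4)*(j - 6*I)*(j - I)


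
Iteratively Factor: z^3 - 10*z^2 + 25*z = (z)*(z^2 - 10*z + 25) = z*(z - 5)*(z - 5)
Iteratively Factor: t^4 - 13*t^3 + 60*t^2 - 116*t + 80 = (t - 2)*(t^3 - 11*t^2 + 38*t - 40) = (t - 4)*(t - 2)*(t^2 - 7*t + 10) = (t - 4)*(t - 2)^2*(t - 5)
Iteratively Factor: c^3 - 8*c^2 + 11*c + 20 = (c - 5)*(c^2 - 3*c - 4) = (c - 5)*(c + 1)*(c - 4)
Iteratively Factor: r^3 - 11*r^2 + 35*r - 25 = (r - 1)*(r^2 - 10*r + 25) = (r - 5)*(r - 1)*(r - 5)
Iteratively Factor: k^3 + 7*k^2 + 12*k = (k)*(k^2 + 7*k + 12) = k*(k + 3)*(k + 4)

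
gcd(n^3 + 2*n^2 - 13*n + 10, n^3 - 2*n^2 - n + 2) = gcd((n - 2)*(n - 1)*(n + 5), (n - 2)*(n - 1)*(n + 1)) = n^2 - 3*n + 2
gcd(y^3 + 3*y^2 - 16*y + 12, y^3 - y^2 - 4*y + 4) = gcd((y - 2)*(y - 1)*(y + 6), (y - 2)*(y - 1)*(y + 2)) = y^2 - 3*y + 2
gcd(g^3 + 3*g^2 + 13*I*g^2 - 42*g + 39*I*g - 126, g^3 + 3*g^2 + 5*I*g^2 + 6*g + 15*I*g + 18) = g^2 + g*(3 + 6*I) + 18*I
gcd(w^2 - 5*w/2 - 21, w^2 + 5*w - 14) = 1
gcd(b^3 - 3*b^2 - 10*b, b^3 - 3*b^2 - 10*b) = b^3 - 3*b^2 - 10*b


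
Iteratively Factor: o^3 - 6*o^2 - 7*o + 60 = (o - 5)*(o^2 - o - 12) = (o - 5)*(o + 3)*(o - 4)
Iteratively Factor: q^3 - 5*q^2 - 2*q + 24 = (q - 3)*(q^2 - 2*q - 8) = (q - 4)*(q - 3)*(q + 2)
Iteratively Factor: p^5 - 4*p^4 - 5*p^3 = (p)*(p^4 - 4*p^3 - 5*p^2) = p*(p + 1)*(p^3 - 5*p^2) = p*(p - 5)*(p + 1)*(p^2) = p^2*(p - 5)*(p + 1)*(p)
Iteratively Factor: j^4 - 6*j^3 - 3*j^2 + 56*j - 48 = (j - 4)*(j^3 - 2*j^2 - 11*j + 12) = (j - 4)*(j - 1)*(j^2 - j - 12) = (j - 4)^2*(j - 1)*(j + 3)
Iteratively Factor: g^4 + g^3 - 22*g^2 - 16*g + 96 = (g - 4)*(g^3 + 5*g^2 - 2*g - 24) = (g - 4)*(g + 3)*(g^2 + 2*g - 8) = (g - 4)*(g + 3)*(g + 4)*(g - 2)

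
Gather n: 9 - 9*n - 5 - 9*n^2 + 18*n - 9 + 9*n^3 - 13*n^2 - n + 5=9*n^3 - 22*n^2 + 8*n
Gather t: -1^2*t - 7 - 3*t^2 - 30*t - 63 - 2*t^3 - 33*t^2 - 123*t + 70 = -2*t^3 - 36*t^2 - 154*t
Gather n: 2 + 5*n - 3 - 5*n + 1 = 0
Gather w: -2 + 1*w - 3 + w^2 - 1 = w^2 + w - 6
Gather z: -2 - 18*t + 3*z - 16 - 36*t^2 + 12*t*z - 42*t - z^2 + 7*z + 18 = -36*t^2 - 60*t - z^2 + z*(12*t + 10)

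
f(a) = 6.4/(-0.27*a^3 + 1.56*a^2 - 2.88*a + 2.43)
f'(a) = 6.4*(0.81*a^2 - 3.12*a + 2.88)/(-0.27*a^3 + 1.56*a^2 - 2.88*a + 2.43)^2 = (5.184*a^2 - 19.968*a + 18.432)/(0.27*a^3 - 1.56*a^2 + 2.88*a - 2.43)^2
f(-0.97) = 0.92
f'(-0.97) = 0.89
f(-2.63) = 0.25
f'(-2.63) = 0.16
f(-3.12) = 0.18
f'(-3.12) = 0.11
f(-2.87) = 0.21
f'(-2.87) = 0.13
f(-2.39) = 0.29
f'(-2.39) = 0.20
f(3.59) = -21.61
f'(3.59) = 154.54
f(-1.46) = 0.59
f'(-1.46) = 0.50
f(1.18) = 8.42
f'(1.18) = 3.61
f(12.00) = -0.02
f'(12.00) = 0.01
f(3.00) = 11.85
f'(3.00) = 17.78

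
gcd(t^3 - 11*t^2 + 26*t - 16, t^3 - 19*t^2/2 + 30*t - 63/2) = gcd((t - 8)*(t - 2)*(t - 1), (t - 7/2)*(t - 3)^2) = 1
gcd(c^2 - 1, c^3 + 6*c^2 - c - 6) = c^2 - 1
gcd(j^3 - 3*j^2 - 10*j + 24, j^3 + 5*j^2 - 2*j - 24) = j^2 + j - 6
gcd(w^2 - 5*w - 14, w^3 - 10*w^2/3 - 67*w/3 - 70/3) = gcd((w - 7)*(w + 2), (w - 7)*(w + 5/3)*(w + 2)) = w^2 - 5*w - 14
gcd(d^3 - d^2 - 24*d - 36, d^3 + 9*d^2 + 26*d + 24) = d^2 + 5*d + 6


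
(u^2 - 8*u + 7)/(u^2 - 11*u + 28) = (u - 1)/(u - 4)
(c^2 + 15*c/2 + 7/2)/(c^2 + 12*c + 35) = (c + 1/2)/(c + 5)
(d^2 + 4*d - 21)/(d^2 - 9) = (d + 7)/(d + 3)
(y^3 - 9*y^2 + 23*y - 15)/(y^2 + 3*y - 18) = (y^2 - 6*y + 5)/(y + 6)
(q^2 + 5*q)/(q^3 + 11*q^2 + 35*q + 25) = q/(q^2 + 6*q + 5)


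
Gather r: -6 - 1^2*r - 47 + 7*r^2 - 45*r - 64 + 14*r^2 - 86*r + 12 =21*r^2 - 132*r - 105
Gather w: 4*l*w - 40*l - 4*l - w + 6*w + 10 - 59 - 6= -44*l + w*(4*l + 5) - 55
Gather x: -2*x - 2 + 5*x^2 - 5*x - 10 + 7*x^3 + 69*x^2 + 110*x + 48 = 7*x^3 + 74*x^2 + 103*x + 36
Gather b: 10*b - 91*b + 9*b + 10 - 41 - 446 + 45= -72*b - 432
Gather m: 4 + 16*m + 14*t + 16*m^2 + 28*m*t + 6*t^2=16*m^2 + m*(28*t + 16) + 6*t^2 + 14*t + 4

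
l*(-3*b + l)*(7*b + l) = -21*b^2*l + 4*b*l^2 + l^3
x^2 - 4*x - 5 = (x - 5)*(x + 1)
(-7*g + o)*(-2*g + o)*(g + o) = 14*g^3 + 5*g^2*o - 8*g*o^2 + o^3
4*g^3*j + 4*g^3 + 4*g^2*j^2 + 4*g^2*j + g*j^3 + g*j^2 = (2*g + j)^2*(g*j + g)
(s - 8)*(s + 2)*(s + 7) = s^3 + s^2 - 58*s - 112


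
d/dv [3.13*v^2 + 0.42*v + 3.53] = 6.26*v + 0.42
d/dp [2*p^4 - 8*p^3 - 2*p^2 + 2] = 4*p*(2*p^2 - 6*p - 1)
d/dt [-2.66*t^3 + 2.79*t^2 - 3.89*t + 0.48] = -7.98*t^2 + 5.58*t - 3.89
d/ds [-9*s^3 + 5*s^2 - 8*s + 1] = -27*s^2 + 10*s - 8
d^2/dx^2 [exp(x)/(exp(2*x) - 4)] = (exp(4*x) + 24*exp(2*x) + 16)*exp(x)/(exp(6*x) - 12*exp(4*x) + 48*exp(2*x) - 64)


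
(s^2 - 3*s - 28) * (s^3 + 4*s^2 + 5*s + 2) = s^5 + s^4 - 35*s^3 - 125*s^2 - 146*s - 56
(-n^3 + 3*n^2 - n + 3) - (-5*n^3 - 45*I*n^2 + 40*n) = 4*n^3 + 3*n^2 + 45*I*n^2 - 41*n + 3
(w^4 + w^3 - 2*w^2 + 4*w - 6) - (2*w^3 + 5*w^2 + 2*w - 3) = w^4 - w^3 - 7*w^2 + 2*w - 3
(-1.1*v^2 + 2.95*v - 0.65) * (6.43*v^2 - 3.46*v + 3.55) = -7.073*v^4 + 22.7745*v^3 - 18.2915*v^2 + 12.7215*v - 2.3075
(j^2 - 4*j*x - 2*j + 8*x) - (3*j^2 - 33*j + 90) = -2*j^2 - 4*j*x + 31*j + 8*x - 90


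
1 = 1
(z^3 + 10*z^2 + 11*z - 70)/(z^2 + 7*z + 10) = (z^2 + 5*z - 14)/(z + 2)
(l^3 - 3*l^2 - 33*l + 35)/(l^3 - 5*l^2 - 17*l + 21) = (l + 5)/(l + 3)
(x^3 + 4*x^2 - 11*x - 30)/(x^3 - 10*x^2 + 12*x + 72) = (x^2 + 2*x - 15)/(x^2 - 12*x + 36)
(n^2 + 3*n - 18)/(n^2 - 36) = (n - 3)/(n - 6)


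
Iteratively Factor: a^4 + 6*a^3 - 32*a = (a)*(a^3 + 6*a^2 - 32) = a*(a - 2)*(a^2 + 8*a + 16) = a*(a - 2)*(a + 4)*(a + 4)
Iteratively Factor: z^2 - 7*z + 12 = (z - 3)*(z - 4)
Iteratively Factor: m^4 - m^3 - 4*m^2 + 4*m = (m)*(m^3 - m^2 - 4*m + 4) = m*(m - 1)*(m^2 - 4) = m*(m - 2)*(m - 1)*(m + 2)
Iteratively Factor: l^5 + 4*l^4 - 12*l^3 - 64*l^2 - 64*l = (l + 2)*(l^4 + 2*l^3 - 16*l^2 - 32*l) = (l + 2)*(l + 4)*(l^3 - 2*l^2 - 8*l) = l*(l + 2)*(l + 4)*(l^2 - 2*l - 8) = l*(l + 2)^2*(l + 4)*(l - 4)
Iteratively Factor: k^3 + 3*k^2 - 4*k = (k - 1)*(k^2 + 4*k) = k*(k - 1)*(k + 4)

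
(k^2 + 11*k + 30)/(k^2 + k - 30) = (k + 5)/(k - 5)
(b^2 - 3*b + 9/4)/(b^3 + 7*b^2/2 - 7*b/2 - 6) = (b - 3/2)/(b^2 + 5*b + 4)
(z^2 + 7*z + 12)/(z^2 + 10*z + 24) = (z + 3)/(z + 6)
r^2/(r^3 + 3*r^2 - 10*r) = r/(r^2 + 3*r - 10)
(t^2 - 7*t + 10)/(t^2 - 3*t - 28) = (-t^2 + 7*t - 10)/(-t^2 + 3*t + 28)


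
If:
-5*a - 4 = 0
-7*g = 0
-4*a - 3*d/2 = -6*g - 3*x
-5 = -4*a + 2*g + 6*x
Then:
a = -4/5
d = -3/5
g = 0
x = -41/30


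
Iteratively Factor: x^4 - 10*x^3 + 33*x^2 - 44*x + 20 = (x - 1)*(x^3 - 9*x^2 + 24*x - 20) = (x - 5)*(x - 1)*(x^2 - 4*x + 4) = (x - 5)*(x - 2)*(x - 1)*(x - 2)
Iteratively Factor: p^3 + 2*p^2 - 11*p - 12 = (p - 3)*(p^2 + 5*p + 4) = (p - 3)*(p + 1)*(p + 4)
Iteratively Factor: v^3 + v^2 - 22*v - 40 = (v + 4)*(v^2 - 3*v - 10) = (v - 5)*(v + 4)*(v + 2)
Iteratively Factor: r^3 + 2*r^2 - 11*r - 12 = (r + 1)*(r^2 + r - 12) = (r - 3)*(r + 1)*(r + 4)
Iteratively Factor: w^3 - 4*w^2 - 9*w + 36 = (w - 3)*(w^2 - w - 12) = (w - 4)*(w - 3)*(w + 3)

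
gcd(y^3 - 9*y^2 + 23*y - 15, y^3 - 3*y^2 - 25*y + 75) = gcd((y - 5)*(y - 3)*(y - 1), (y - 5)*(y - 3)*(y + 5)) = y^2 - 8*y + 15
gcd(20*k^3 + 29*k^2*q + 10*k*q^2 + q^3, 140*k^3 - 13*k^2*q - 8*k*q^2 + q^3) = 4*k + q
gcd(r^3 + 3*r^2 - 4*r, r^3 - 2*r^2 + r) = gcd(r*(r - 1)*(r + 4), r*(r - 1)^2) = r^2 - r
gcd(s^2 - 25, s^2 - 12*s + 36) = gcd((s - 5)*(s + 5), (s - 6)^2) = 1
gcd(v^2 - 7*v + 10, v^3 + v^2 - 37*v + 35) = v - 5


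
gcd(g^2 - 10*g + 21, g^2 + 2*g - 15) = g - 3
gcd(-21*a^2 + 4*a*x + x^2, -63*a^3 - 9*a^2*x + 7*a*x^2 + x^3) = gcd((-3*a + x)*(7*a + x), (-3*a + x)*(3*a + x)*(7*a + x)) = -21*a^2 + 4*a*x + x^2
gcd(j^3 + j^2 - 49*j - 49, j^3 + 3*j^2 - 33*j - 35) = j^2 + 8*j + 7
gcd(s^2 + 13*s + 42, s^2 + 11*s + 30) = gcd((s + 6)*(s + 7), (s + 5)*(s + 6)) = s + 6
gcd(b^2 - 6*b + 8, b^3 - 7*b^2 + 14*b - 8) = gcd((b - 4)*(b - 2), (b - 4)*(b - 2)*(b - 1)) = b^2 - 6*b + 8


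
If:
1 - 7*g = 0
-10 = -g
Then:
No Solution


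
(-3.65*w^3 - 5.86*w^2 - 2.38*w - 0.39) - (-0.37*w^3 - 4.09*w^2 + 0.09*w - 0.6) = -3.28*w^3 - 1.77*w^2 - 2.47*w + 0.21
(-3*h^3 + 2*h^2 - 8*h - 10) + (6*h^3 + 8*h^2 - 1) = 3*h^3 + 10*h^2 - 8*h - 11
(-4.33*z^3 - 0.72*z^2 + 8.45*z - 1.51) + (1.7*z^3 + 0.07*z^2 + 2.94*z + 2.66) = -2.63*z^3 - 0.65*z^2 + 11.39*z + 1.15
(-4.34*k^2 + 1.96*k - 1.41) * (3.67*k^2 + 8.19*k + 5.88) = -15.9278*k^4 - 28.3514*k^3 - 14.6415*k^2 - 0.0230999999999995*k - 8.2908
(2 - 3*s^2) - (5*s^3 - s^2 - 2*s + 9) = -5*s^3 - 2*s^2 + 2*s - 7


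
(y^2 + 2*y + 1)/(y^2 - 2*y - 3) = (y + 1)/(y - 3)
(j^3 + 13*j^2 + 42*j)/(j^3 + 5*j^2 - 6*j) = (j + 7)/(j - 1)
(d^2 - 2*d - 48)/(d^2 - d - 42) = (d - 8)/(d - 7)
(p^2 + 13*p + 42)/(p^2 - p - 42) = (p + 7)/(p - 7)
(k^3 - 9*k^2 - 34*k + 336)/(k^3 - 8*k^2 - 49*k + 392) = (k + 6)/(k + 7)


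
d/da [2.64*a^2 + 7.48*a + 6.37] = 5.28*a + 7.48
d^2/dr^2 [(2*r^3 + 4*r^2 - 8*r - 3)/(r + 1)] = 2*(2*r^3 + 6*r^2 + 6*r + 9)/(r^3 + 3*r^2 + 3*r + 1)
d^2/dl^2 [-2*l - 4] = 0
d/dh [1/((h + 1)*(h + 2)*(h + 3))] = (-(h + 1)*(h + 2) - (h + 1)*(h + 3) - (h + 2)*(h + 3))/((h + 1)^2*(h + 2)^2*(h + 3)^2)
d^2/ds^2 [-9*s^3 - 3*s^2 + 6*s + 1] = -54*s - 6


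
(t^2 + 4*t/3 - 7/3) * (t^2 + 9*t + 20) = t^4 + 31*t^3/3 + 89*t^2/3 + 17*t/3 - 140/3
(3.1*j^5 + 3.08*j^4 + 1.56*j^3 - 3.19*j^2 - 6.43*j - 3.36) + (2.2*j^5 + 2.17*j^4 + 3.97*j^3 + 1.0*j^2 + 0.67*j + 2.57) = 5.3*j^5 + 5.25*j^4 + 5.53*j^3 - 2.19*j^2 - 5.76*j - 0.79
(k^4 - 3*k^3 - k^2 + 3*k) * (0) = 0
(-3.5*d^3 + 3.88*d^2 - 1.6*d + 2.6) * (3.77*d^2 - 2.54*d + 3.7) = -13.195*d^5 + 23.5176*d^4 - 28.8372*d^3 + 28.222*d^2 - 12.524*d + 9.62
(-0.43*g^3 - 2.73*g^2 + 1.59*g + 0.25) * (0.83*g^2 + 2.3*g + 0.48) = -0.3569*g^5 - 3.2549*g^4 - 5.1657*g^3 + 2.5541*g^2 + 1.3382*g + 0.12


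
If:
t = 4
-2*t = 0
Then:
No Solution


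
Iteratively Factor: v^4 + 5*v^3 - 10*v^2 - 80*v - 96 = (v + 3)*(v^3 + 2*v^2 - 16*v - 32) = (v - 4)*(v + 3)*(v^2 + 6*v + 8) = (v - 4)*(v + 2)*(v + 3)*(v + 4)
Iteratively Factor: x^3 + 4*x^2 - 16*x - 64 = (x + 4)*(x^2 - 16) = (x - 4)*(x + 4)*(x + 4)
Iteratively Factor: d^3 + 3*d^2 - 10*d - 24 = (d + 2)*(d^2 + d - 12) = (d + 2)*(d + 4)*(d - 3)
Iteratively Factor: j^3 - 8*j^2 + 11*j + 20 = (j - 5)*(j^2 - 3*j - 4) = (j - 5)*(j + 1)*(j - 4)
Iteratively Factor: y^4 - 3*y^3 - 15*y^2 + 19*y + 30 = (y - 5)*(y^3 + 2*y^2 - 5*y - 6) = (y - 5)*(y + 1)*(y^2 + y - 6) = (y - 5)*(y - 2)*(y + 1)*(y + 3)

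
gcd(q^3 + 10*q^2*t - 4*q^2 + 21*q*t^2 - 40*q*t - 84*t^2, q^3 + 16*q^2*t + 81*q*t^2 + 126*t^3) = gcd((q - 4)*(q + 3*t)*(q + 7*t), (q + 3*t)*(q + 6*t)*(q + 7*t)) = q^2 + 10*q*t + 21*t^2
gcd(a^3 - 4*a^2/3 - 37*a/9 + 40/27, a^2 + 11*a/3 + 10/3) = a + 5/3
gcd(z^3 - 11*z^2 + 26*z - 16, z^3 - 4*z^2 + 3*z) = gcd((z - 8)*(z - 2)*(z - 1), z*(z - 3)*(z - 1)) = z - 1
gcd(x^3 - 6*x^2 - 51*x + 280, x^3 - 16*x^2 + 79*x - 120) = x^2 - 13*x + 40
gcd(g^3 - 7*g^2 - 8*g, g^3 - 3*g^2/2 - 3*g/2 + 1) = g + 1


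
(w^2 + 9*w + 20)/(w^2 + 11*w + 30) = (w + 4)/(w + 6)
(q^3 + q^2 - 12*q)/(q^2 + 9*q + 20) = q*(q - 3)/(q + 5)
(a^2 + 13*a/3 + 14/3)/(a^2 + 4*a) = (3*a^2 + 13*a + 14)/(3*a*(a + 4))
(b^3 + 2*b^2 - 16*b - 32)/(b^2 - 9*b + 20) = (b^2 + 6*b + 8)/(b - 5)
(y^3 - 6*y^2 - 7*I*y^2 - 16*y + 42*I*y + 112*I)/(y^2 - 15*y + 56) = (y^2 + y*(2 - 7*I) - 14*I)/(y - 7)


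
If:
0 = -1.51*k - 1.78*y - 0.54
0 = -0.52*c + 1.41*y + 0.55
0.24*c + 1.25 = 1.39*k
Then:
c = -1.31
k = 0.67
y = -0.87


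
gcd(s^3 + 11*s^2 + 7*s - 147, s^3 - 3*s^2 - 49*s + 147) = s^2 + 4*s - 21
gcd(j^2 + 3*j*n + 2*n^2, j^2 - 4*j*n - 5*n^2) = j + n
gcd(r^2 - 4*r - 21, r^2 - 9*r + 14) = r - 7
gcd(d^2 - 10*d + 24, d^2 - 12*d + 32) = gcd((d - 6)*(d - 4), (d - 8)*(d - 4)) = d - 4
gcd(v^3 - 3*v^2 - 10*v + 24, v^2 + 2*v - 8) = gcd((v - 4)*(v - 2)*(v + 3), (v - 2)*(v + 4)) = v - 2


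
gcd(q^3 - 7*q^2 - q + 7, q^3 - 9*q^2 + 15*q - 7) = q^2 - 8*q + 7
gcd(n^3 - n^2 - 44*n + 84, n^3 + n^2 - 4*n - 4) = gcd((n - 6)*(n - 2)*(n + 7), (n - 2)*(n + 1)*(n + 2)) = n - 2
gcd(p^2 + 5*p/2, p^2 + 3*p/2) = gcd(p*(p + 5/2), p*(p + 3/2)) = p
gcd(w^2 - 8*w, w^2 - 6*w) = w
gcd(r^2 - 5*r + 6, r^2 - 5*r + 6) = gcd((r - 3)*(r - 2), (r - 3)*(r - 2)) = r^2 - 5*r + 6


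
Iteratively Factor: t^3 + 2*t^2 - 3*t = (t + 3)*(t^2 - t) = t*(t + 3)*(t - 1)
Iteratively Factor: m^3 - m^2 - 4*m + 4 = (m - 2)*(m^2 + m - 2) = (m - 2)*(m - 1)*(m + 2)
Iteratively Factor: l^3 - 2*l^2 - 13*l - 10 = (l + 2)*(l^2 - 4*l - 5) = (l - 5)*(l + 2)*(l + 1)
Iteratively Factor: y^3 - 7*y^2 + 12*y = (y)*(y^2 - 7*y + 12) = y*(y - 4)*(y - 3)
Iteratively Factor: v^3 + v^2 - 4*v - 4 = (v - 2)*(v^2 + 3*v + 2) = (v - 2)*(v + 2)*(v + 1)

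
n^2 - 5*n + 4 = (n - 4)*(n - 1)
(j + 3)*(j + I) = j^2 + 3*j + I*j + 3*I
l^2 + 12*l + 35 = (l + 5)*(l + 7)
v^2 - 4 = (v - 2)*(v + 2)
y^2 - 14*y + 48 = (y - 8)*(y - 6)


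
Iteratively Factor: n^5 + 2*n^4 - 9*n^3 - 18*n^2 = (n)*(n^4 + 2*n^3 - 9*n^2 - 18*n) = n*(n + 2)*(n^3 - 9*n) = n*(n - 3)*(n + 2)*(n^2 + 3*n) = n*(n - 3)*(n + 2)*(n + 3)*(n)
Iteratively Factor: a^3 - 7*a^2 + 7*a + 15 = (a - 3)*(a^2 - 4*a - 5) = (a - 3)*(a + 1)*(a - 5)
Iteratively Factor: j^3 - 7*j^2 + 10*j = (j)*(j^2 - 7*j + 10) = j*(j - 5)*(j - 2)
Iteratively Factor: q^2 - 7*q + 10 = (q - 5)*(q - 2)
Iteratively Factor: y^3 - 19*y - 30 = (y + 2)*(y^2 - 2*y - 15) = (y - 5)*(y + 2)*(y + 3)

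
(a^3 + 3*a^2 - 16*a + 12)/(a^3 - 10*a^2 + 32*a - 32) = (a^2 + 5*a - 6)/(a^2 - 8*a + 16)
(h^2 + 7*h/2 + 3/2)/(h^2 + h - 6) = (h + 1/2)/(h - 2)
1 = 1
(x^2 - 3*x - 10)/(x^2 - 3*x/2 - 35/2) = 2*(x + 2)/(2*x + 7)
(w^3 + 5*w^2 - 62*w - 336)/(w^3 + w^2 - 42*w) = (w^2 - 2*w - 48)/(w*(w - 6))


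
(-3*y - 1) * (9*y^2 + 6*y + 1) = -27*y^3 - 27*y^2 - 9*y - 1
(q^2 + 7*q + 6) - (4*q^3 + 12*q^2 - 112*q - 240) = -4*q^3 - 11*q^2 + 119*q + 246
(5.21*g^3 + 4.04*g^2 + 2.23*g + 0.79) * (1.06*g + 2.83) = 5.5226*g^4 + 19.0267*g^3 + 13.797*g^2 + 7.1483*g + 2.2357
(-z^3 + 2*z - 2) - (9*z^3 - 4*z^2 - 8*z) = -10*z^3 + 4*z^2 + 10*z - 2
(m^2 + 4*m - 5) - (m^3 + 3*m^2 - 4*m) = -m^3 - 2*m^2 + 8*m - 5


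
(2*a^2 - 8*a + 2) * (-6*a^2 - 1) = -12*a^4 + 48*a^3 - 14*a^2 + 8*a - 2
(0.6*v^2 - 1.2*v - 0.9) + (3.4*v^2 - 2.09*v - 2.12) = 4.0*v^2 - 3.29*v - 3.02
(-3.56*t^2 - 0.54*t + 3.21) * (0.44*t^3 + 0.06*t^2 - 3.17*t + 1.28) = -1.5664*t^5 - 0.4512*t^4 + 12.6652*t^3 - 2.6524*t^2 - 10.8669*t + 4.1088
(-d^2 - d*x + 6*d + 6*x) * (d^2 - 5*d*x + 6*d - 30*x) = -d^4 + 4*d^3*x + 5*d^2*x^2 + 36*d^2 - 144*d*x - 180*x^2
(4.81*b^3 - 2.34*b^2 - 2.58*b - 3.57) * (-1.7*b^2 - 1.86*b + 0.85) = -8.177*b^5 - 4.9686*b^4 + 12.8269*b^3 + 8.8788*b^2 + 4.4472*b - 3.0345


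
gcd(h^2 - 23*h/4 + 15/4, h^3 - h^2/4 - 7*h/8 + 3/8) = h - 3/4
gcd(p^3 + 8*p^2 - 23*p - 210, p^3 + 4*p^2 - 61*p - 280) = p + 7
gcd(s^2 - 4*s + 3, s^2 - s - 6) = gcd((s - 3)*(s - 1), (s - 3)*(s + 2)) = s - 3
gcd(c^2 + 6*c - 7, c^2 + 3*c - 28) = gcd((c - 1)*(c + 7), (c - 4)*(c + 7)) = c + 7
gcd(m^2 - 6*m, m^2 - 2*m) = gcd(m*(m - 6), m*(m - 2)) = m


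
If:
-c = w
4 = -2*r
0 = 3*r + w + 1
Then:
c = -5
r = -2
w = 5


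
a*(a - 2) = a^2 - 2*a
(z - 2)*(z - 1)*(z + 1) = z^3 - 2*z^2 - z + 2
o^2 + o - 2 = (o - 1)*(o + 2)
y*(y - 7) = y^2 - 7*y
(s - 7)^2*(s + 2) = s^3 - 12*s^2 + 21*s + 98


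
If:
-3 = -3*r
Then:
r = 1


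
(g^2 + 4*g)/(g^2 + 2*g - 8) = g/(g - 2)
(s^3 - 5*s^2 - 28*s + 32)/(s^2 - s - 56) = (s^2 + 3*s - 4)/(s + 7)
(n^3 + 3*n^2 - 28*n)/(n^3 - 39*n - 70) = n*(-n^2 - 3*n + 28)/(-n^3 + 39*n + 70)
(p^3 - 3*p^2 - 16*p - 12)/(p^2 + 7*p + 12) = (p^3 - 3*p^2 - 16*p - 12)/(p^2 + 7*p + 12)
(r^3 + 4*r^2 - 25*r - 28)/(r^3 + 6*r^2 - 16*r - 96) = (r^2 + 8*r + 7)/(r^2 + 10*r + 24)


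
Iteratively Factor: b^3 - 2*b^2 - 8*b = (b - 4)*(b^2 + 2*b) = (b - 4)*(b + 2)*(b)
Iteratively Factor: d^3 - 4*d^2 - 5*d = (d - 5)*(d^2 + d) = d*(d - 5)*(d + 1)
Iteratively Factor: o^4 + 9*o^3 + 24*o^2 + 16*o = (o + 4)*(o^3 + 5*o^2 + 4*o) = o*(o + 4)*(o^2 + 5*o + 4) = o*(o + 1)*(o + 4)*(o + 4)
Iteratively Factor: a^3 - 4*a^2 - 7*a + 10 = (a - 5)*(a^2 + a - 2) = (a - 5)*(a - 1)*(a + 2)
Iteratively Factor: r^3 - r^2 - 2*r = (r - 2)*(r^2 + r) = r*(r - 2)*(r + 1)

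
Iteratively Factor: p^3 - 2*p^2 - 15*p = (p)*(p^2 - 2*p - 15) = p*(p + 3)*(p - 5)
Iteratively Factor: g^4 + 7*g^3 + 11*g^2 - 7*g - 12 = (g + 1)*(g^3 + 6*g^2 + 5*g - 12) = (g - 1)*(g + 1)*(g^2 + 7*g + 12) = (g - 1)*(g + 1)*(g + 3)*(g + 4)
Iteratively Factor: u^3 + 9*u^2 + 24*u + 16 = (u + 4)*(u^2 + 5*u + 4) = (u + 4)^2*(u + 1)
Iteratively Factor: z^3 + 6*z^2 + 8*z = (z + 2)*(z^2 + 4*z) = (z + 2)*(z + 4)*(z)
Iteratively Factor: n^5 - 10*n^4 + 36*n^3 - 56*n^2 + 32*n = (n - 2)*(n^4 - 8*n^3 + 20*n^2 - 16*n) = n*(n - 2)*(n^3 - 8*n^2 + 20*n - 16) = n*(n - 2)^2*(n^2 - 6*n + 8) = n*(n - 2)^3*(n - 4)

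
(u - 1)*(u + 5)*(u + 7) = u^3 + 11*u^2 + 23*u - 35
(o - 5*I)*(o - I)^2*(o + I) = o^4 - 6*I*o^3 - 4*o^2 - 6*I*o - 5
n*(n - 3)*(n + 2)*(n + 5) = n^4 + 4*n^3 - 11*n^2 - 30*n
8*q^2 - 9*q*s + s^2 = (-8*q + s)*(-q + s)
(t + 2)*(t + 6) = t^2 + 8*t + 12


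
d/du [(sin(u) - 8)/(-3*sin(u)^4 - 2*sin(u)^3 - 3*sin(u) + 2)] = (9*sin(u)^4 - 92*sin(u)^3 - 48*sin(u)^2 - 22)*cos(u)/(3*sin(u)^4 + 2*sin(u)^3 + 3*sin(u) - 2)^2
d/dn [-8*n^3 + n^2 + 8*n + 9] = -24*n^2 + 2*n + 8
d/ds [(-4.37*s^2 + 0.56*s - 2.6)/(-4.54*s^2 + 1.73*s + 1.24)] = (-5.0177*s^2 - 34.4456*s + 5.1924)/(20.6116*s^4 - 15.7084*s^3 - 8.2663*s^2 + 4.2904*s + 1.5376)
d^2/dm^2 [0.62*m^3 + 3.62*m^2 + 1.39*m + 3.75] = 3.72*m + 7.24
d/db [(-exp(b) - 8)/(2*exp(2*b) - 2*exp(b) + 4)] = ((exp(b) + 8)*(2*exp(b) - 1) - exp(2*b) + exp(b) - 2)*exp(b)/(2*(exp(2*b) - exp(b) + 2)^2)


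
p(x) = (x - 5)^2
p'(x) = 2*x - 10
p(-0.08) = 25.81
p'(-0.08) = -10.16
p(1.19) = 14.52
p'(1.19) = -7.62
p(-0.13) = 26.32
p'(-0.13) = -10.26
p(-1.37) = 40.58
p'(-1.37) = -12.74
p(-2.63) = 58.22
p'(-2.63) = -15.26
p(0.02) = 24.80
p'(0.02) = -9.96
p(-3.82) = 77.79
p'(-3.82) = -17.64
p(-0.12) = 26.21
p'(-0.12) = -10.24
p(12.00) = 49.00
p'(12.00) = 14.00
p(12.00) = 49.00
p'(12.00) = 14.00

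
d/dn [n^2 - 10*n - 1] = 2*n - 10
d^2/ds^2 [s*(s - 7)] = 2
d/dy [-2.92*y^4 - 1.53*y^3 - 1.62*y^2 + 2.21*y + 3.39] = -11.68*y^3 - 4.59*y^2 - 3.24*y + 2.21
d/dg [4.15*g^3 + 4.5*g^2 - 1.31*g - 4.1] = 12.45*g^2 + 9.0*g - 1.31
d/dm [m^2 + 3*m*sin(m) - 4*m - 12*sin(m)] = 3*m*cos(m) + 2*m + 3*sin(m) - 12*cos(m) - 4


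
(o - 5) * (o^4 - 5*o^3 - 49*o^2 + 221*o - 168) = o^5 - 10*o^4 - 24*o^3 + 466*o^2 - 1273*o + 840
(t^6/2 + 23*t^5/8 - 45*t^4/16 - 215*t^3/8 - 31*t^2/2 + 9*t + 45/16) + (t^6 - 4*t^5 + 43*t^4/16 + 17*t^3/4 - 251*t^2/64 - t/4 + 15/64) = 3*t^6/2 - 9*t^5/8 - t^4/8 - 181*t^3/8 - 1243*t^2/64 + 35*t/4 + 195/64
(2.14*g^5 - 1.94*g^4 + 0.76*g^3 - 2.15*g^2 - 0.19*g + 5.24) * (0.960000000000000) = 2.0544*g^5 - 1.8624*g^4 + 0.7296*g^3 - 2.064*g^2 - 0.1824*g + 5.0304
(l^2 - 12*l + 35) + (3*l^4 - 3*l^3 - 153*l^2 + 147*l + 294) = 3*l^4 - 3*l^3 - 152*l^2 + 135*l + 329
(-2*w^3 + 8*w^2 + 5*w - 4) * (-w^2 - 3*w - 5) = 2*w^5 - 2*w^4 - 19*w^3 - 51*w^2 - 13*w + 20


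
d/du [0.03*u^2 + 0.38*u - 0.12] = 0.06*u + 0.38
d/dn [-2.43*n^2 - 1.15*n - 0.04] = -4.86*n - 1.15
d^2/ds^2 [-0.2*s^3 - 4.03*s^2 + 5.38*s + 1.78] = -1.2*s - 8.06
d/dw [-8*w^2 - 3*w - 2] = -16*w - 3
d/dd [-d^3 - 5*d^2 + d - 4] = -3*d^2 - 10*d + 1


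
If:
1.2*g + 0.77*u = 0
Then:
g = -0.641666666666667*u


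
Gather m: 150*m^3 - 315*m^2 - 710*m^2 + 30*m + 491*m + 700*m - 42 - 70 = 150*m^3 - 1025*m^2 + 1221*m - 112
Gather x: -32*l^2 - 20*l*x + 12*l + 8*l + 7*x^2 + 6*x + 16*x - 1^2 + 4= -32*l^2 + 20*l + 7*x^2 + x*(22 - 20*l) + 3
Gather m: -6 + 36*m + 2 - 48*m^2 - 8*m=-48*m^2 + 28*m - 4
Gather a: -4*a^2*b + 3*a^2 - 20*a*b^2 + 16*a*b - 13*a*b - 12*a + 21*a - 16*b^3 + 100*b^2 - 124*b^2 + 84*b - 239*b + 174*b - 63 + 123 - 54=a^2*(3 - 4*b) + a*(-20*b^2 + 3*b + 9) - 16*b^3 - 24*b^2 + 19*b + 6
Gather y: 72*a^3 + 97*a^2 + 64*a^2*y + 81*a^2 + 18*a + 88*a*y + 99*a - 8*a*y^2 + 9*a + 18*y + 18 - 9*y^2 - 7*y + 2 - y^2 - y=72*a^3 + 178*a^2 + 126*a + y^2*(-8*a - 10) + y*(64*a^2 + 88*a + 10) + 20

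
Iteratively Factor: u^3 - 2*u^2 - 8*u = (u)*(u^2 - 2*u - 8) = u*(u + 2)*(u - 4)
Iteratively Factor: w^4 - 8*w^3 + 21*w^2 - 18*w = (w - 3)*(w^3 - 5*w^2 + 6*w) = w*(w - 3)*(w^2 - 5*w + 6) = w*(w - 3)^2*(w - 2)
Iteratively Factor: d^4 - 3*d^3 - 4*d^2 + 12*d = (d + 2)*(d^3 - 5*d^2 + 6*d) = (d - 2)*(d + 2)*(d^2 - 3*d) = d*(d - 2)*(d + 2)*(d - 3)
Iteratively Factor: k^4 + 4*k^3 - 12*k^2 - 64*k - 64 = (k + 2)*(k^3 + 2*k^2 - 16*k - 32) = (k - 4)*(k + 2)*(k^2 + 6*k + 8) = (k - 4)*(k + 2)^2*(k + 4)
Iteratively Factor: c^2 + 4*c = (c + 4)*(c)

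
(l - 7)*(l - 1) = l^2 - 8*l + 7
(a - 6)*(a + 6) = a^2 - 36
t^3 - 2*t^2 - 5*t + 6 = (t - 3)*(t - 1)*(t + 2)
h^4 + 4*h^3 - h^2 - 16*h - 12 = (h - 2)*(h + 1)*(h + 2)*(h + 3)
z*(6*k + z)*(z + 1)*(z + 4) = 6*k*z^3 + 30*k*z^2 + 24*k*z + z^4 + 5*z^3 + 4*z^2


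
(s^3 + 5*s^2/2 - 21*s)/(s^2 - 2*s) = (s^2 + 5*s/2 - 21)/(s - 2)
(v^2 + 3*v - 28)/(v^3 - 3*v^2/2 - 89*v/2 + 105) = 2*(v - 4)/(2*v^2 - 17*v + 30)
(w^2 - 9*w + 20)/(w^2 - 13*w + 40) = (w - 4)/(w - 8)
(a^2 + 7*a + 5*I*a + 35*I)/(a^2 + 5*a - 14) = (a + 5*I)/(a - 2)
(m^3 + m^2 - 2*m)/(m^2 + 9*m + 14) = m*(m - 1)/(m + 7)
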